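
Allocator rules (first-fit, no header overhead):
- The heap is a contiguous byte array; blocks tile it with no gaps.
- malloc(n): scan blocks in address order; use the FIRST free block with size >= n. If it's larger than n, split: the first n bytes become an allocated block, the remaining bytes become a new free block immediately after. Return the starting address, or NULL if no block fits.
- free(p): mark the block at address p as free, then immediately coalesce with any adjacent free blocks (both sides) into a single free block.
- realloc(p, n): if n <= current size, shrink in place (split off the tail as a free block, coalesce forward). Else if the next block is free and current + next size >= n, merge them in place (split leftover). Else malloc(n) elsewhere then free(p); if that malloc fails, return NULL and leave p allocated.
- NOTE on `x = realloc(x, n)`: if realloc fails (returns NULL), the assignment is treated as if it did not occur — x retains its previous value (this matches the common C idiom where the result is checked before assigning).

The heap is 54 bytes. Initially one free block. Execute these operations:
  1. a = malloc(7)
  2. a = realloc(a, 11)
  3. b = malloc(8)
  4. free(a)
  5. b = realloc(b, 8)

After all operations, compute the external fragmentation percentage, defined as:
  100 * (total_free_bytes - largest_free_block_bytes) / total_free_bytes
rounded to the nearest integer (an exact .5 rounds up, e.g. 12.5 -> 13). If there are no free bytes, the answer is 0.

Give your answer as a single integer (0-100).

Op 1: a = malloc(7) -> a = 0; heap: [0-6 ALLOC][7-53 FREE]
Op 2: a = realloc(a, 11) -> a = 0; heap: [0-10 ALLOC][11-53 FREE]
Op 3: b = malloc(8) -> b = 11; heap: [0-10 ALLOC][11-18 ALLOC][19-53 FREE]
Op 4: free(a) -> (freed a); heap: [0-10 FREE][11-18 ALLOC][19-53 FREE]
Op 5: b = realloc(b, 8) -> b = 11; heap: [0-10 FREE][11-18 ALLOC][19-53 FREE]
Free blocks: [11 35] total_free=46 largest=35 -> 100*(46-35)/46 = 1100/46 ≈ 23.913 -> rounds to 24

Answer: 24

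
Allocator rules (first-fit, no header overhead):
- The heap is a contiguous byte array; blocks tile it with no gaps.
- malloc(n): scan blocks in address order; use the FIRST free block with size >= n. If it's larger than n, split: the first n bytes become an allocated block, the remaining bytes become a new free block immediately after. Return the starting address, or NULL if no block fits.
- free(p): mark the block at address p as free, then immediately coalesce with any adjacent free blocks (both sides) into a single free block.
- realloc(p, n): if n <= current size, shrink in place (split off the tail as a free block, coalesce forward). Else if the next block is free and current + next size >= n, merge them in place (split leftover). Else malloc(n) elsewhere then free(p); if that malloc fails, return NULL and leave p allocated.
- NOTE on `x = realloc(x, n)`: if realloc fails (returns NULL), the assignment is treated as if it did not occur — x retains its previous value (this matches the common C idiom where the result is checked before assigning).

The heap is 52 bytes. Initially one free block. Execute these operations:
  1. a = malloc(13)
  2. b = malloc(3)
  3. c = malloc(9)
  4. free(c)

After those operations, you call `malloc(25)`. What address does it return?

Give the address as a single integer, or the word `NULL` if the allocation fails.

Answer: 16

Derivation:
Op 1: a = malloc(13) -> a = 0; heap: [0-12 ALLOC][13-51 FREE]
Op 2: b = malloc(3) -> b = 13; heap: [0-12 ALLOC][13-15 ALLOC][16-51 FREE]
Op 3: c = malloc(9) -> c = 16; heap: [0-12 ALLOC][13-15 ALLOC][16-24 ALLOC][25-51 FREE]
Op 4: free(c) -> (freed c); heap: [0-12 ALLOC][13-15 ALLOC][16-51 FREE]
malloc(25): first-fit scan over [0-12 ALLOC][13-15 ALLOC][16-51 FREE] -> 16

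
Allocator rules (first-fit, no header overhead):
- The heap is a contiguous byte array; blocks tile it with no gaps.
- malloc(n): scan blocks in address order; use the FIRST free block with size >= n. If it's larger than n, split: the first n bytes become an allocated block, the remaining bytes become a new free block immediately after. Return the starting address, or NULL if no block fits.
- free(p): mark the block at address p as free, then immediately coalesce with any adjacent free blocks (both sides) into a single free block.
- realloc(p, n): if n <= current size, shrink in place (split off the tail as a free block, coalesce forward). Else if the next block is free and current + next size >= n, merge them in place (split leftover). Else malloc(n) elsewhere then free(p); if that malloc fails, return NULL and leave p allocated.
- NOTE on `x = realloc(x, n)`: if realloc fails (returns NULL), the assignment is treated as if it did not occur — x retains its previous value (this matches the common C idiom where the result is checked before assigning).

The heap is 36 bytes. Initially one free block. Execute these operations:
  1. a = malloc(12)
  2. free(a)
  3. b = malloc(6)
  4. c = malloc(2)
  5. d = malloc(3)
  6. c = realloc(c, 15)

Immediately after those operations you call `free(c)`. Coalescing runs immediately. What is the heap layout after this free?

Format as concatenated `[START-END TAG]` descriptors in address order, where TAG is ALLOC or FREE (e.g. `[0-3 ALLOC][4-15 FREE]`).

Op 1: a = malloc(12) -> a = 0; heap: [0-11 ALLOC][12-35 FREE]
Op 2: free(a) -> (freed a); heap: [0-35 FREE]
Op 3: b = malloc(6) -> b = 0; heap: [0-5 ALLOC][6-35 FREE]
Op 4: c = malloc(2) -> c = 6; heap: [0-5 ALLOC][6-7 ALLOC][8-35 FREE]
Op 5: d = malloc(3) -> d = 8; heap: [0-5 ALLOC][6-7 ALLOC][8-10 ALLOC][11-35 FREE]
Op 6: c = realloc(c, 15) -> c = 11; heap: [0-5 ALLOC][6-7 FREE][8-10 ALLOC][11-25 ALLOC][26-35 FREE]
free(c): c = 11 -> block [11-25 ALLOC]; mark free, coalesce with adjacent free neighbors -> [0-5 ALLOC][6-7 FREE][8-10 ALLOC][11-35 FREE]

Answer: [0-5 ALLOC][6-7 FREE][8-10 ALLOC][11-35 FREE]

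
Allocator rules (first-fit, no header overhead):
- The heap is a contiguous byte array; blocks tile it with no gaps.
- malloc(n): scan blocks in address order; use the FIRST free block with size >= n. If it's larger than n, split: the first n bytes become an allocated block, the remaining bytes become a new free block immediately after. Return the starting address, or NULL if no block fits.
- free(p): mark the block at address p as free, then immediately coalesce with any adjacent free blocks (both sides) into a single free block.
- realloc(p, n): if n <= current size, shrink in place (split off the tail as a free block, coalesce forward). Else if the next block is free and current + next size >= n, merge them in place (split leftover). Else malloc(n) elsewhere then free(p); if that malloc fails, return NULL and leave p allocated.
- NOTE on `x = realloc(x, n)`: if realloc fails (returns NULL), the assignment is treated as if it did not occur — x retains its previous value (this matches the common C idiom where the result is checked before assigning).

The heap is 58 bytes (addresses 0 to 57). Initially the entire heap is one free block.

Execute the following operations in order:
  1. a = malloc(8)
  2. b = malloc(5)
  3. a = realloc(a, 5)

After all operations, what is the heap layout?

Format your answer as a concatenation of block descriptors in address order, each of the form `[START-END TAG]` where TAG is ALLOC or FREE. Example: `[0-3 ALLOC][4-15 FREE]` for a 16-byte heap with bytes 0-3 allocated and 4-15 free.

Op 1: a = malloc(8) -> a = 0; heap: [0-7 ALLOC][8-57 FREE]
Op 2: b = malloc(5) -> b = 8; heap: [0-7 ALLOC][8-12 ALLOC][13-57 FREE]
Op 3: a = realloc(a, 5) -> a = 0; heap: [0-4 ALLOC][5-7 FREE][8-12 ALLOC][13-57 FREE]

Answer: [0-4 ALLOC][5-7 FREE][8-12 ALLOC][13-57 FREE]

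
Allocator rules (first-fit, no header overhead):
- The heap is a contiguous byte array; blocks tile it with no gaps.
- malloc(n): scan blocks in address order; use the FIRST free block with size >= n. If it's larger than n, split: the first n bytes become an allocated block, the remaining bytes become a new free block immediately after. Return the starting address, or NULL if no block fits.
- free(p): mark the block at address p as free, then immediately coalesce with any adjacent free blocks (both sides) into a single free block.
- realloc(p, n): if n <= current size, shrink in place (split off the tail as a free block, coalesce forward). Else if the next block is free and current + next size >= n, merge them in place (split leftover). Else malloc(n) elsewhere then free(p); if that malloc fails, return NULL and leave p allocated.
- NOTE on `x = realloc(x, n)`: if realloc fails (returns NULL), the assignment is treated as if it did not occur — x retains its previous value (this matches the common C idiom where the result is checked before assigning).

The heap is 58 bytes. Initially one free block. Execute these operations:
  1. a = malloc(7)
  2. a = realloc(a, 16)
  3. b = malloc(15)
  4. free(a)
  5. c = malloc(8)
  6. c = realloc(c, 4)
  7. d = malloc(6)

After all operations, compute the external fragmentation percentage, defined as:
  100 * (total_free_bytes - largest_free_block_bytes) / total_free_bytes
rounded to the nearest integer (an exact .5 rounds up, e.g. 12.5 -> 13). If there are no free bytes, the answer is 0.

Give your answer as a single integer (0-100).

Answer: 18

Derivation:
Op 1: a = malloc(7) -> a = 0; heap: [0-6 ALLOC][7-57 FREE]
Op 2: a = realloc(a, 16) -> a = 0; heap: [0-15 ALLOC][16-57 FREE]
Op 3: b = malloc(15) -> b = 16; heap: [0-15 ALLOC][16-30 ALLOC][31-57 FREE]
Op 4: free(a) -> (freed a); heap: [0-15 FREE][16-30 ALLOC][31-57 FREE]
Op 5: c = malloc(8) -> c = 0; heap: [0-7 ALLOC][8-15 FREE][16-30 ALLOC][31-57 FREE]
Op 6: c = realloc(c, 4) -> c = 0; heap: [0-3 ALLOC][4-15 FREE][16-30 ALLOC][31-57 FREE]
Op 7: d = malloc(6) -> d = 4; heap: [0-3 ALLOC][4-9 ALLOC][10-15 FREE][16-30 ALLOC][31-57 FREE]
Free blocks: [6 27] total_free=33 largest=27 -> 100*(33-27)/33 = 600/33 ≈ 18.182 -> rounds to 18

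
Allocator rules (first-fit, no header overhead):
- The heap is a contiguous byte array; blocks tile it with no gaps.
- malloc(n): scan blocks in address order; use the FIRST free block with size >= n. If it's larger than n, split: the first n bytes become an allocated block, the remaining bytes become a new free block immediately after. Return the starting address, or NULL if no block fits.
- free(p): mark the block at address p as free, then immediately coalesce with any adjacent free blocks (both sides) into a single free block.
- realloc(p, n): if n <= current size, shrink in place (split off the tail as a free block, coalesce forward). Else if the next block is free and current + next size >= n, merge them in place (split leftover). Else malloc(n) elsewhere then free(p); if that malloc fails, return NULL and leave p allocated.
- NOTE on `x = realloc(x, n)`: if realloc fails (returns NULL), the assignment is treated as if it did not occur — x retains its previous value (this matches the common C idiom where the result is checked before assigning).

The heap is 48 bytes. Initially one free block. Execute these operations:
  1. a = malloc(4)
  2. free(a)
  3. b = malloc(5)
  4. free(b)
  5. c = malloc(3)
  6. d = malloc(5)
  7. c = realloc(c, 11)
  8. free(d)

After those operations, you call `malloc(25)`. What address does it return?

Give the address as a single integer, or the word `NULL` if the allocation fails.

Answer: 19

Derivation:
Op 1: a = malloc(4) -> a = 0; heap: [0-3 ALLOC][4-47 FREE]
Op 2: free(a) -> (freed a); heap: [0-47 FREE]
Op 3: b = malloc(5) -> b = 0; heap: [0-4 ALLOC][5-47 FREE]
Op 4: free(b) -> (freed b); heap: [0-47 FREE]
Op 5: c = malloc(3) -> c = 0; heap: [0-2 ALLOC][3-47 FREE]
Op 6: d = malloc(5) -> d = 3; heap: [0-2 ALLOC][3-7 ALLOC][8-47 FREE]
Op 7: c = realloc(c, 11) -> c = 8; heap: [0-2 FREE][3-7 ALLOC][8-18 ALLOC][19-47 FREE]
Op 8: free(d) -> (freed d); heap: [0-7 FREE][8-18 ALLOC][19-47 FREE]
malloc(25): first-fit scan over [0-7 FREE][8-18 ALLOC][19-47 FREE] -> 19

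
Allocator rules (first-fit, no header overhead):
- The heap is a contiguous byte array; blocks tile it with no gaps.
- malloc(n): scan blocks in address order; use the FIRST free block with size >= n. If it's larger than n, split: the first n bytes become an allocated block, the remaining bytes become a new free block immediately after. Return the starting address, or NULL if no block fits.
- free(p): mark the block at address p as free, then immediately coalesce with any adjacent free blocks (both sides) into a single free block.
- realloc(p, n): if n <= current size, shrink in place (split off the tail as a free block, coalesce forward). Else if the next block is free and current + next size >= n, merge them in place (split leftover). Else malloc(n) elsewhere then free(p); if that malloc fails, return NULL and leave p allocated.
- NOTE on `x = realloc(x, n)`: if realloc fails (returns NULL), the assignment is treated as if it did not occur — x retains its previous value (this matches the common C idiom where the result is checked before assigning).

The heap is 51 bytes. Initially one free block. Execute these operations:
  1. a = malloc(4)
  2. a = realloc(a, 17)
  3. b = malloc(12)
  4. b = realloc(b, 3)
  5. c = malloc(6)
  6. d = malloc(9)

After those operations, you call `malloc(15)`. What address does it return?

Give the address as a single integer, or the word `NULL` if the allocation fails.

Op 1: a = malloc(4) -> a = 0; heap: [0-3 ALLOC][4-50 FREE]
Op 2: a = realloc(a, 17) -> a = 0; heap: [0-16 ALLOC][17-50 FREE]
Op 3: b = malloc(12) -> b = 17; heap: [0-16 ALLOC][17-28 ALLOC][29-50 FREE]
Op 4: b = realloc(b, 3) -> b = 17; heap: [0-16 ALLOC][17-19 ALLOC][20-50 FREE]
Op 5: c = malloc(6) -> c = 20; heap: [0-16 ALLOC][17-19 ALLOC][20-25 ALLOC][26-50 FREE]
Op 6: d = malloc(9) -> d = 26; heap: [0-16 ALLOC][17-19 ALLOC][20-25 ALLOC][26-34 ALLOC][35-50 FREE]
malloc(15): first-fit scan over [0-16 ALLOC][17-19 ALLOC][20-25 ALLOC][26-34 ALLOC][35-50 FREE] -> 35

Answer: 35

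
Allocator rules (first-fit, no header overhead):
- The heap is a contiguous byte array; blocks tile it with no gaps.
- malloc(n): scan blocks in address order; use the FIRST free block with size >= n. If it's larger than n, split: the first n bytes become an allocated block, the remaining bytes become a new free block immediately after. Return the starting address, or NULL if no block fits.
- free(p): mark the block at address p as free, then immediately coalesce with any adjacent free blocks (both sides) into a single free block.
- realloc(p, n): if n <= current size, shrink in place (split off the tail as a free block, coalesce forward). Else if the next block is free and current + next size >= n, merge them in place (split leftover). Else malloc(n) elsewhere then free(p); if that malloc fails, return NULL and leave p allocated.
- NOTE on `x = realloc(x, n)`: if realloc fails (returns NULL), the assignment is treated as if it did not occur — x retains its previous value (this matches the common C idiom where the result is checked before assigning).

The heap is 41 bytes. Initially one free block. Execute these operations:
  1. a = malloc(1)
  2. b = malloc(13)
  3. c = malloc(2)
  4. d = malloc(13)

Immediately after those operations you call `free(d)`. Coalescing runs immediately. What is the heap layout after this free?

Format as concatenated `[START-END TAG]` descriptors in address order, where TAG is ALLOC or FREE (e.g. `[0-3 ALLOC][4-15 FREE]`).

Answer: [0-0 ALLOC][1-13 ALLOC][14-15 ALLOC][16-40 FREE]

Derivation:
Op 1: a = malloc(1) -> a = 0; heap: [0-0 ALLOC][1-40 FREE]
Op 2: b = malloc(13) -> b = 1; heap: [0-0 ALLOC][1-13 ALLOC][14-40 FREE]
Op 3: c = malloc(2) -> c = 14; heap: [0-0 ALLOC][1-13 ALLOC][14-15 ALLOC][16-40 FREE]
Op 4: d = malloc(13) -> d = 16; heap: [0-0 ALLOC][1-13 ALLOC][14-15 ALLOC][16-28 ALLOC][29-40 FREE]
free(d): d = 16 -> block [16-28 ALLOC]; mark free, coalesce with adjacent free neighbors -> [0-0 ALLOC][1-13 ALLOC][14-15 ALLOC][16-40 FREE]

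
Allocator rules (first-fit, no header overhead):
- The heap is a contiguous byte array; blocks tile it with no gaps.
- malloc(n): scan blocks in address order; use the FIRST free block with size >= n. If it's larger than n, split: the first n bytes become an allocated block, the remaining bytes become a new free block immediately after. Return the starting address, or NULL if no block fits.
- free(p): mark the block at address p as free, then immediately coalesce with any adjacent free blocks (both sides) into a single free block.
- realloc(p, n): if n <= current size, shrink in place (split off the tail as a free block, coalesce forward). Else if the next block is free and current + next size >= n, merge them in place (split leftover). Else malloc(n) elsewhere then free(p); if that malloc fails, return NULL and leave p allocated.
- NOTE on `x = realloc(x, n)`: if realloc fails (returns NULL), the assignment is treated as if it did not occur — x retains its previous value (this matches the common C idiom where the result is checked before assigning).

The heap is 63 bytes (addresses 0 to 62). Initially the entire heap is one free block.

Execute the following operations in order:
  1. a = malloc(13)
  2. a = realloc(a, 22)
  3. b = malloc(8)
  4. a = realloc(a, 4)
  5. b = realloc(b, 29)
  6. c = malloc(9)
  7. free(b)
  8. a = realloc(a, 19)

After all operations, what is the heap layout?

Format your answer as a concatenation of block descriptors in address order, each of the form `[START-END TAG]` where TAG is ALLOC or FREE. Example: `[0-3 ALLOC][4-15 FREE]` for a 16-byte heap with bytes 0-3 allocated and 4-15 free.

Answer: [0-3 FREE][4-12 ALLOC][13-31 ALLOC][32-62 FREE]

Derivation:
Op 1: a = malloc(13) -> a = 0; heap: [0-12 ALLOC][13-62 FREE]
Op 2: a = realloc(a, 22) -> a = 0; heap: [0-21 ALLOC][22-62 FREE]
Op 3: b = malloc(8) -> b = 22; heap: [0-21 ALLOC][22-29 ALLOC][30-62 FREE]
Op 4: a = realloc(a, 4) -> a = 0; heap: [0-3 ALLOC][4-21 FREE][22-29 ALLOC][30-62 FREE]
Op 5: b = realloc(b, 29) -> b = 22; heap: [0-3 ALLOC][4-21 FREE][22-50 ALLOC][51-62 FREE]
Op 6: c = malloc(9) -> c = 4; heap: [0-3 ALLOC][4-12 ALLOC][13-21 FREE][22-50 ALLOC][51-62 FREE]
Op 7: free(b) -> (freed b); heap: [0-3 ALLOC][4-12 ALLOC][13-62 FREE]
Op 8: a = realloc(a, 19) -> a = 13; heap: [0-3 FREE][4-12 ALLOC][13-31 ALLOC][32-62 FREE]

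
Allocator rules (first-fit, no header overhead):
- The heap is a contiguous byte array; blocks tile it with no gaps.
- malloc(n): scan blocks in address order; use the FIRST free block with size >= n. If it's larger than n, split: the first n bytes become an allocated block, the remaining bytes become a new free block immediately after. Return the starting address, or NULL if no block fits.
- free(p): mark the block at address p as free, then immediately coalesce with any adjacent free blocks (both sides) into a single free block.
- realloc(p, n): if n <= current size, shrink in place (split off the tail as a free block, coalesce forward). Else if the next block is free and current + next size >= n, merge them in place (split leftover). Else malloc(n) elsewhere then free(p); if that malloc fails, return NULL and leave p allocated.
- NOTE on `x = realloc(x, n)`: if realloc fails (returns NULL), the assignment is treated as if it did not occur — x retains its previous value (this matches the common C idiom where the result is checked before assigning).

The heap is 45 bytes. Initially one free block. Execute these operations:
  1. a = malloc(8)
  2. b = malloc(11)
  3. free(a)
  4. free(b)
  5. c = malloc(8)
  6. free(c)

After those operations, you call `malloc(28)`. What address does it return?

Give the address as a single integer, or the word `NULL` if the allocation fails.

Answer: 0

Derivation:
Op 1: a = malloc(8) -> a = 0; heap: [0-7 ALLOC][8-44 FREE]
Op 2: b = malloc(11) -> b = 8; heap: [0-7 ALLOC][8-18 ALLOC][19-44 FREE]
Op 3: free(a) -> (freed a); heap: [0-7 FREE][8-18 ALLOC][19-44 FREE]
Op 4: free(b) -> (freed b); heap: [0-44 FREE]
Op 5: c = malloc(8) -> c = 0; heap: [0-7 ALLOC][8-44 FREE]
Op 6: free(c) -> (freed c); heap: [0-44 FREE]
malloc(28): first-fit scan over [0-44 FREE] -> 0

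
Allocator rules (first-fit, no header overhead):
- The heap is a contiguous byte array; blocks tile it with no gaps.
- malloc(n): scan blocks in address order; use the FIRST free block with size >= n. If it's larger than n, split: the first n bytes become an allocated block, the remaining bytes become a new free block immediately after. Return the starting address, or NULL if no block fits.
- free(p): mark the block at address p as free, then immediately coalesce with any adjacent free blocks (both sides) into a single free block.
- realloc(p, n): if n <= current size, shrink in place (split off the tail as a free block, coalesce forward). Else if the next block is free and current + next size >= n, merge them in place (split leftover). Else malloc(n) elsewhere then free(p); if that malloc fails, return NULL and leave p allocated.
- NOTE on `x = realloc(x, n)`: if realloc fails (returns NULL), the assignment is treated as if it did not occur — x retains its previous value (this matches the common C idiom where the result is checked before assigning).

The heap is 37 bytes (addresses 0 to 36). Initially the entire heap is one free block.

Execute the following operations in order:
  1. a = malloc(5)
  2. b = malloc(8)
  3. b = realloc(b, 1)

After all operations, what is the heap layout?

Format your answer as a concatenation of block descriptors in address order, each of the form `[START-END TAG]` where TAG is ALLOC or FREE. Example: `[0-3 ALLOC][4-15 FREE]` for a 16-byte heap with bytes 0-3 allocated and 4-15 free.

Answer: [0-4 ALLOC][5-5 ALLOC][6-36 FREE]

Derivation:
Op 1: a = malloc(5) -> a = 0; heap: [0-4 ALLOC][5-36 FREE]
Op 2: b = malloc(8) -> b = 5; heap: [0-4 ALLOC][5-12 ALLOC][13-36 FREE]
Op 3: b = realloc(b, 1) -> b = 5; heap: [0-4 ALLOC][5-5 ALLOC][6-36 FREE]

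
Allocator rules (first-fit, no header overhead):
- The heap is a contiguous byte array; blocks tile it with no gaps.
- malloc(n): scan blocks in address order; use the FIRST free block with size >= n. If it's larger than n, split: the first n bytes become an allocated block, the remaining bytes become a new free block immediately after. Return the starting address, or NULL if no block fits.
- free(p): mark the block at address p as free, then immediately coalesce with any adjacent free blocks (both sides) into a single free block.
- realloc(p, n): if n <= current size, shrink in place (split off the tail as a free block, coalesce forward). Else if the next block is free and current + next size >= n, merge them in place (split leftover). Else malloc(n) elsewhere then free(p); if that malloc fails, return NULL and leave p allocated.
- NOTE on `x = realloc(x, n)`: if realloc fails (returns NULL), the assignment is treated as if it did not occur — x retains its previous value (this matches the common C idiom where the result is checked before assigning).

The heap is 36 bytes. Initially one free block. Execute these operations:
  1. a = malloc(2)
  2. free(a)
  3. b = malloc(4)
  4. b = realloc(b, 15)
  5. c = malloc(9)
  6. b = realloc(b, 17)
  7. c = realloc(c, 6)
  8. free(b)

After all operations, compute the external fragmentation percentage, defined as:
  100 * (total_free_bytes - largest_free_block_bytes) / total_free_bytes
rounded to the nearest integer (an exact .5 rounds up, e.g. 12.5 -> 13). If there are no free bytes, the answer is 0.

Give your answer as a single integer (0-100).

Op 1: a = malloc(2) -> a = 0; heap: [0-1 ALLOC][2-35 FREE]
Op 2: free(a) -> (freed a); heap: [0-35 FREE]
Op 3: b = malloc(4) -> b = 0; heap: [0-3 ALLOC][4-35 FREE]
Op 4: b = realloc(b, 15) -> b = 0; heap: [0-14 ALLOC][15-35 FREE]
Op 5: c = malloc(9) -> c = 15; heap: [0-14 ALLOC][15-23 ALLOC][24-35 FREE]
Op 6: b = realloc(b, 17) -> NULL (b unchanged); heap: [0-14 ALLOC][15-23 ALLOC][24-35 FREE]
Op 7: c = realloc(c, 6) -> c = 15; heap: [0-14 ALLOC][15-20 ALLOC][21-35 FREE]
Op 8: free(b) -> (freed b); heap: [0-14 FREE][15-20 ALLOC][21-35 FREE]
Free blocks: [15 15] total_free=30 largest=15 -> 100*(30-15)/30 = 1500/30 = 50

Answer: 50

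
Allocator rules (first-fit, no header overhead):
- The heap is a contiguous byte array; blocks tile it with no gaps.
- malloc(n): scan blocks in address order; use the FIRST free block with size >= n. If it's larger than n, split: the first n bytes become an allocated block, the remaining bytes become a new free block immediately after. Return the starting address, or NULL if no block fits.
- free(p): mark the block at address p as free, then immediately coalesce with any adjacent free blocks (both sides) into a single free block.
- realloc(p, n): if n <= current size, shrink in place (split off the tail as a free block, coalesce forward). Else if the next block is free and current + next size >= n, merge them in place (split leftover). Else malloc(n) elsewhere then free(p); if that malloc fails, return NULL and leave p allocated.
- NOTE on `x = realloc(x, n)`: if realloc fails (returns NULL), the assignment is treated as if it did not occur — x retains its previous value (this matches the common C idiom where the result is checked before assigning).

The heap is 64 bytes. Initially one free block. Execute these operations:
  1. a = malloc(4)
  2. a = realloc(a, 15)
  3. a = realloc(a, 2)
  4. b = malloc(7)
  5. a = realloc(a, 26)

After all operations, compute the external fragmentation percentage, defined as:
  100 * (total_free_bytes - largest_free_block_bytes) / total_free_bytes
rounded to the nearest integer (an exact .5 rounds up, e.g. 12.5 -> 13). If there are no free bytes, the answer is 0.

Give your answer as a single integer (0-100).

Answer: 6

Derivation:
Op 1: a = malloc(4) -> a = 0; heap: [0-3 ALLOC][4-63 FREE]
Op 2: a = realloc(a, 15) -> a = 0; heap: [0-14 ALLOC][15-63 FREE]
Op 3: a = realloc(a, 2) -> a = 0; heap: [0-1 ALLOC][2-63 FREE]
Op 4: b = malloc(7) -> b = 2; heap: [0-1 ALLOC][2-8 ALLOC][9-63 FREE]
Op 5: a = realloc(a, 26) -> a = 9; heap: [0-1 FREE][2-8 ALLOC][9-34 ALLOC][35-63 FREE]
Free blocks: [2 29] total_free=31 largest=29 -> 100*(31-29)/31 = 200/31 ≈ 6.452 -> rounds to 6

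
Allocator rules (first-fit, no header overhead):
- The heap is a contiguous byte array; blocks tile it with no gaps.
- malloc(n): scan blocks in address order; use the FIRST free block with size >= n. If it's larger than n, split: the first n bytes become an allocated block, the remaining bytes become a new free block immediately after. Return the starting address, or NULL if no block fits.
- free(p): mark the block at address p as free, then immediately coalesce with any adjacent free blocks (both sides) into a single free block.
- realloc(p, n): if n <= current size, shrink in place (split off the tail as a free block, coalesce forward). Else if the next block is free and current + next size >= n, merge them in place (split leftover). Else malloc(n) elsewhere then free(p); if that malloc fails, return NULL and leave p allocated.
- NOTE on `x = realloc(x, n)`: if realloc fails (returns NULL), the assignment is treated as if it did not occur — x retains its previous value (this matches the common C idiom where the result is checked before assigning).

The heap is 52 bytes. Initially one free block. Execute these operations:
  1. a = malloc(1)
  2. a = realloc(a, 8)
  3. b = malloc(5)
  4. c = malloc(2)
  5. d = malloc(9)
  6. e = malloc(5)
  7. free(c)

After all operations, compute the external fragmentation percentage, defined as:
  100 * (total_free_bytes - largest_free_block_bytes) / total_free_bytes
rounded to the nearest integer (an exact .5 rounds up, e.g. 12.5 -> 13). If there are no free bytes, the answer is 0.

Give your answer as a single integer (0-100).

Answer: 8

Derivation:
Op 1: a = malloc(1) -> a = 0; heap: [0-0 ALLOC][1-51 FREE]
Op 2: a = realloc(a, 8) -> a = 0; heap: [0-7 ALLOC][8-51 FREE]
Op 3: b = malloc(5) -> b = 8; heap: [0-7 ALLOC][8-12 ALLOC][13-51 FREE]
Op 4: c = malloc(2) -> c = 13; heap: [0-7 ALLOC][8-12 ALLOC][13-14 ALLOC][15-51 FREE]
Op 5: d = malloc(9) -> d = 15; heap: [0-7 ALLOC][8-12 ALLOC][13-14 ALLOC][15-23 ALLOC][24-51 FREE]
Op 6: e = malloc(5) -> e = 24; heap: [0-7 ALLOC][8-12 ALLOC][13-14 ALLOC][15-23 ALLOC][24-28 ALLOC][29-51 FREE]
Op 7: free(c) -> (freed c); heap: [0-7 ALLOC][8-12 ALLOC][13-14 FREE][15-23 ALLOC][24-28 ALLOC][29-51 FREE]
Free blocks: [2 23] total_free=25 largest=23 -> 100*(25-23)/25 = 200/25 = 8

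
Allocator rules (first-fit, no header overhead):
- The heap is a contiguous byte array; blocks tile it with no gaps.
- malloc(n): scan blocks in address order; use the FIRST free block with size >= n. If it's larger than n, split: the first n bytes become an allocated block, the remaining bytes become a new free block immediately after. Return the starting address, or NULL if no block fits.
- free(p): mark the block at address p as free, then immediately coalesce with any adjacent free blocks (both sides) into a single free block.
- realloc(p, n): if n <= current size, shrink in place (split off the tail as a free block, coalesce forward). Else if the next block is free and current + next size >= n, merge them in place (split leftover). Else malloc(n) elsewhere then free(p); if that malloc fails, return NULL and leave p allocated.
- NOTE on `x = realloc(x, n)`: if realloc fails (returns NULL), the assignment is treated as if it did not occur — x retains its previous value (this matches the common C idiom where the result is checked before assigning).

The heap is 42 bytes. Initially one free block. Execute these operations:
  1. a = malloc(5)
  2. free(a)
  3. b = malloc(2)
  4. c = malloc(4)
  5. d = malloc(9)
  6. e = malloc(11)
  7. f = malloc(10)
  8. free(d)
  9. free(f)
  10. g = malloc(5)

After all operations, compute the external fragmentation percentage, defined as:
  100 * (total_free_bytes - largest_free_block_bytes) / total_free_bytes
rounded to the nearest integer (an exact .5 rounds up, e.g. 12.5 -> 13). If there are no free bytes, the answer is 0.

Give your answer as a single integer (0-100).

Answer: 20

Derivation:
Op 1: a = malloc(5) -> a = 0; heap: [0-4 ALLOC][5-41 FREE]
Op 2: free(a) -> (freed a); heap: [0-41 FREE]
Op 3: b = malloc(2) -> b = 0; heap: [0-1 ALLOC][2-41 FREE]
Op 4: c = malloc(4) -> c = 2; heap: [0-1 ALLOC][2-5 ALLOC][6-41 FREE]
Op 5: d = malloc(9) -> d = 6; heap: [0-1 ALLOC][2-5 ALLOC][6-14 ALLOC][15-41 FREE]
Op 6: e = malloc(11) -> e = 15; heap: [0-1 ALLOC][2-5 ALLOC][6-14 ALLOC][15-25 ALLOC][26-41 FREE]
Op 7: f = malloc(10) -> f = 26; heap: [0-1 ALLOC][2-5 ALLOC][6-14 ALLOC][15-25 ALLOC][26-35 ALLOC][36-41 FREE]
Op 8: free(d) -> (freed d); heap: [0-1 ALLOC][2-5 ALLOC][6-14 FREE][15-25 ALLOC][26-35 ALLOC][36-41 FREE]
Op 9: free(f) -> (freed f); heap: [0-1 ALLOC][2-5 ALLOC][6-14 FREE][15-25 ALLOC][26-41 FREE]
Op 10: g = malloc(5) -> g = 6; heap: [0-1 ALLOC][2-5 ALLOC][6-10 ALLOC][11-14 FREE][15-25 ALLOC][26-41 FREE]
Free blocks: [4 16] total_free=20 largest=16 -> 100*(20-16)/20 = 400/20 = 20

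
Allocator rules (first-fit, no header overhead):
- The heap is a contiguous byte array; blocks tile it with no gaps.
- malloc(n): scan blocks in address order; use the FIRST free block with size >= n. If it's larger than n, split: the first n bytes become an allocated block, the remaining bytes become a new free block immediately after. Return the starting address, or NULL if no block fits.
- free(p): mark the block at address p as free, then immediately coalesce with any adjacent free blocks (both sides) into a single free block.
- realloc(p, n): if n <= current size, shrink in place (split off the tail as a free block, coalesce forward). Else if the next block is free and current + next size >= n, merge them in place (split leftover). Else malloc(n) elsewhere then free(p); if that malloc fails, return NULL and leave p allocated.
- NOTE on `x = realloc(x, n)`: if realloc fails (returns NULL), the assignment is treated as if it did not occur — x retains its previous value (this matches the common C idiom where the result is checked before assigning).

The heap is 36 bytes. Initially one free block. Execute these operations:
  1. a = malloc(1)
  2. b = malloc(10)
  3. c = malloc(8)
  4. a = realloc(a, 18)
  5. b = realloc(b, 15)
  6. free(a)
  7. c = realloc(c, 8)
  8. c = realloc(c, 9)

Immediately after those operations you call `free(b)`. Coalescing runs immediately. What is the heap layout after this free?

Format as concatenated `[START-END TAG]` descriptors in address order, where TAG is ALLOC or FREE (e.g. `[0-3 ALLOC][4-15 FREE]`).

Op 1: a = malloc(1) -> a = 0; heap: [0-0 ALLOC][1-35 FREE]
Op 2: b = malloc(10) -> b = 1; heap: [0-0 ALLOC][1-10 ALLOC][11-35 FREE]
Op 3: c = malloc(8) -> c = 11; heap: [0-0 ALLOC][1-10 ALLOC][11-18 ALLOC][19-35 FREE]
Op 4: a = realloc(a, 18) -> NULL (a unchanged); heap: [0-0 ALLOC][1-10 ALLOC][11-18 ALLOC][19-35 FREE]
Op 5: b = realloc(b, 15) -> b = 19; heap: [0-0 ALLOC][1-10 FREE][11-18 ALLOC][19-33 ALLOC][34-35 FREE]
Op 6: free(a) -> (freed a); heap: [0-10 FREE][11-18 ALLOC][19-33 ALLOC][34-35 FREE]
Op 7: c = realloc(c, 8) -> c = 11; heap: [0-10 FREE][11-18 ALLOC][19-33 ALLOC][34-35 FREE]
Op 8: c = realloc(c, 9) -> c = 0; heap: [0-8 ALLOC][9-18 FREE][19-33 ALLOC][34-35 FREE]
free(b): b = 19 -> block [19-33 ALLOC]; mark free, coalesce with adjacent free neighbors -> [0-8 ALLOC][9-35 FREE]

Answer: [0-8 ALLOC][9-35 FREE]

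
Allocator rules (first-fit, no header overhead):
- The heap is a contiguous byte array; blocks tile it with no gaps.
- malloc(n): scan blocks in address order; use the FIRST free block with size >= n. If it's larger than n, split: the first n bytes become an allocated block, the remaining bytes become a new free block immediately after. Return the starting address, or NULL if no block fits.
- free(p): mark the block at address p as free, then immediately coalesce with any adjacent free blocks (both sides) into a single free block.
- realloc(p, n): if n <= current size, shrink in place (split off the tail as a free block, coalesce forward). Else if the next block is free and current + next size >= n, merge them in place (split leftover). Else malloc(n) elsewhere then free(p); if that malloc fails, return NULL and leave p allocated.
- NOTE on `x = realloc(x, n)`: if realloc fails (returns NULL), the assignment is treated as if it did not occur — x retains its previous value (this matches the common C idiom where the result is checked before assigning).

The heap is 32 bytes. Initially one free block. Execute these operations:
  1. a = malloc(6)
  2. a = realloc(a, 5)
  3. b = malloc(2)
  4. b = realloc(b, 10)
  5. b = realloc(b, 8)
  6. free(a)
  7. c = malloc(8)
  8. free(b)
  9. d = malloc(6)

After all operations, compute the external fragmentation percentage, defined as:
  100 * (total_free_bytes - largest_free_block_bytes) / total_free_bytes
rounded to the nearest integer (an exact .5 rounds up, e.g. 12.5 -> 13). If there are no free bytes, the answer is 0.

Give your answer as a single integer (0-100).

Answer: 39

Derivation:
Op 1: a = malloc(6) -> a = 0; heap: [0-5 ALLOC][6-31 FREE]
Op 2: a = realloc(a, 5) -> a = 0; heap: [0-4 ALLOC][5-31 FREE]
Op 3: b = malloc(2) -> b = 5; heap: [0-4 ALLOC][5-6 ALLOC][7-31 FREE]
Op 4: b = realloc(b, 10) -> b = 5; heap: [0-4 ALLOC][5-14 ALLOC][15-31 FREE]
Op 5: b = realloc(b, 8) -> b = 5; heap: [0-4 ALLOC][5-12 ALLOC][13-31 FREE]
Op 6: free(a) -> (freed a); heap: [0-4 FREE][5-12 ALLOC][13-31 FREE]
Op 7: c = malloc(8) -> c = 13; heap: [0-4 FREE][5-12 ALLOC][13-20 ALLOC][21-31 FREE]
Op 8: free(b) -> (freed b); heap: [0-12 FREE][13-20 ALLOC][21-31 FREE]
Op 9: d = malloc(6) -> d = 0; heap: [0-5 ALLOC][6-12 FREE][13-20 ALLOC][21-31 FREE]
Free blocks: [7 11] total_free=18 largest=11 -> 100*(18-11)/18 = 700/18 ≈ 38.889 -> rounds to 39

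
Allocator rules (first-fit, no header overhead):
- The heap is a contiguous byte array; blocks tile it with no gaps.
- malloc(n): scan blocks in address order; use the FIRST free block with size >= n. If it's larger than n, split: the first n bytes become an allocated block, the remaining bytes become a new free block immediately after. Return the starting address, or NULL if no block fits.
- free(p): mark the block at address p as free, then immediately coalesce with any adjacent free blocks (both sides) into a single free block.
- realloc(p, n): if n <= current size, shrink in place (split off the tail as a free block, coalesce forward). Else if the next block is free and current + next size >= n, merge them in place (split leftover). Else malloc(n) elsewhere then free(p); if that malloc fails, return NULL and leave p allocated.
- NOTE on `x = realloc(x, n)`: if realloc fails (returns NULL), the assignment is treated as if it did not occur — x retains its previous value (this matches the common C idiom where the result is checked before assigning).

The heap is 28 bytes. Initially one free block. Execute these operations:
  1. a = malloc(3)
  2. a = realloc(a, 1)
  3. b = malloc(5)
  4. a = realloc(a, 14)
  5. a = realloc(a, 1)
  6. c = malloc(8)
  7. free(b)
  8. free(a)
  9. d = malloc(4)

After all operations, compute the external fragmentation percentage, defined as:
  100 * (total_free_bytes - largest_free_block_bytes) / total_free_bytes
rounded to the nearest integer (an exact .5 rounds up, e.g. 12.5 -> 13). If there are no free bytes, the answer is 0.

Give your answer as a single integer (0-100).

Answer: 19

Derivation:
Op 1: a = malloc(3) -> a = 0; heap: [0-2 ALLOC][3-27 FREE]
Op 2: a = realloc(a, 1) -> a = 0; heap: [0-0 ALLOC][1-27 FREE]
Op 3: b = malloc(5) -> b = 1; heap: [0-0 ALLOC][1-5 ALLOC][6-27 FREE]
Op 4: a = realloc(a, 14) -> a = 6; heap: [0-0 FREE][1-5 ALLOC][6-19 ALLOC][20-27 FREE]
Op 5: a = realloc(a, 1) -> a = 6; heap: [0-0 FREE][1-5 ALLOC][6-6 ALLOC][7-27 FREE]
Op 6: c = malloc(8) -> c = 7; heap: [0-0 FREE][1-5 ALLOC][6-6 ALLOC][7-14 ALLOC][15-27 FREE]
Op 7: free(b) -> (freed b); heap: [0-5 FREE][6-6 ALLOC][7-14 ALLOC][15-27 FREE]
Op 8: free(a) -> (freed a); heap: [0-6 FREE][7-14 ALLOC][15-27 FREE]
Op 9: d = malloc(4) -> d = 0; heap: [0-3 ALLOC][4-6 FREE][7-14 ALLOC][15-27 FREE]
Free blocks: [3 13] total_free=16 largest=13 -> 100*(16-13)/16 = 300/16 = 18.75 -> rounds to 19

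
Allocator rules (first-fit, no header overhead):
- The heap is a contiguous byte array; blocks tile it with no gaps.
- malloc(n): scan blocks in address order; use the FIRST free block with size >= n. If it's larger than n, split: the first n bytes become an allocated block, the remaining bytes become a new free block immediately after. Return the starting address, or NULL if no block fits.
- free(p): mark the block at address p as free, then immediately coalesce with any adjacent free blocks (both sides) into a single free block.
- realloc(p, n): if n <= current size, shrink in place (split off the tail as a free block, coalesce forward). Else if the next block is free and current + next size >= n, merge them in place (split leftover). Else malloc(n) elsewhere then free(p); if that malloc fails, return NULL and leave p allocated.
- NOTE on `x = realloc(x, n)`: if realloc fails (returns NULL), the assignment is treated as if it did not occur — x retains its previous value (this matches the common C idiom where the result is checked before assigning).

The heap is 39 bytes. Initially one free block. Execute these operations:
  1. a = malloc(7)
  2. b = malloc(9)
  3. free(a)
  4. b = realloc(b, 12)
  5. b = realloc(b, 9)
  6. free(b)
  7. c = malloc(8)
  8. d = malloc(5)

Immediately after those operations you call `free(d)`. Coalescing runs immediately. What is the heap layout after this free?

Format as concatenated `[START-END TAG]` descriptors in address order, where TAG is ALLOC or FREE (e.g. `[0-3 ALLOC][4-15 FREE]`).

Answer: [0-7 ALLOC][8-38 FREE]

Derivation:
Op 1: a = malloc(7) -> a = 0; heap: [0-6 ALLOC][7-38 FREE]
Op 2: b = malloc(9) -> b = 7; heap: [0-6 ALLOC][7-15 ALLOC][16-38 FREE]
Op 3: free(a) -> (freed a); heap: [0-6 FREE][7-15 ALLOC][16-38 FREE]
Op 4: b = realloc(b, 12) -> b = 7; heap: [0-6 FREE][7-18 ALLOC][19-38 FREE]
Op 5: b = realloc(b, 9) -> b = 7; heap: [0-6 FREE][7-15 ALLOC][16-38 FREE]
Op 6: free(b) -> (freed b); heap: [0-38 FREE]
Op 7: c = malloc(8) -> c = 0; heap: [0-7 ALLOC][8-38 FREE]
Op 8: d = malloc(5) -> d = 8; heap: [0-7 ALLOC][8-12 ALLOC][13-38 FREE]
free(d): d = 8 -> block [8-12 ALLOC]; mark free, coalesce with adjacent free neighbors -> [0-7 ALLOC][8-38 FREE]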